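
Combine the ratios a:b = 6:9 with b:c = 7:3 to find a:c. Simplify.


Given a:b = 6:9 and b:c = 7:3
Make b consistent. Multiply first ratio by 7: a:b = 42:63
Multiply second ratio by 9: b:c = 63:27
Now b = 63 in both, so a:b:c = 42:63:27
Therefore a:c = 42:27
Simplify by GCD: a:c = 14:9

14:9


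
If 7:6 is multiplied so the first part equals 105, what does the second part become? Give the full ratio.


Original ratio: 7:6
First term target: 105
Scale factor = 105 / 7 = 15
Multiply second term: 6 * 15 = 90
Equivalent ratio = 105:90

105:90


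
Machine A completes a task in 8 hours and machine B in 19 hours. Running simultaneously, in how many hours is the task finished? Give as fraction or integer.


Rate of A = 1/8 job per hour
Rate of B = 1/19 job per hour
Combined rate = 1/8 + 1/19
Find common denominator: (19 + 8)/(8*19) = 27/152
Combined rate = 27/152 job per hour
Time together = 1 / (27/152) = 152/27 hours

152/27


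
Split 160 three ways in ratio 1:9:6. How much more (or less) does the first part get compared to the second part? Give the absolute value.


Total parts = 1 + 9 + 6 = 16
Value per part = 160 / 16 = 10
Shares: 1*10=10, 9*10=90, 6*10=60
First share = 10, second share = 90
Difference = |10 - 90| = 80

80


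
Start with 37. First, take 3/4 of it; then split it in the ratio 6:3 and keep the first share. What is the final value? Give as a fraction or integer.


Start with 37.
Step 1: Take 3/4: 37 * 3/4 = 111/4
Step 2: Split 6:3, first share = 111/4 * 6/9 = 37/2
Final result = 37/2

37/2


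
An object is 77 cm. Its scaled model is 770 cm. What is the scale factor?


Original length = 77 cm
Scaled length = 770 cm
Scale factor = 770 / 77
= 10

10


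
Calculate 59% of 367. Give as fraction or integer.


Compute 59% of 367
Convert percentage: 59% = 59/100
Multiply: 367 * 59/100
= 21653/100
= 21653/100

21653/100


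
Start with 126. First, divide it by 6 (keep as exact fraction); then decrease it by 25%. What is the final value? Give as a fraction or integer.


Start with 126.
Step 1: Divide by 6: 126 / 6 = 21
Step 2: Decrease by 25%: 21 * 75/100 = 63/4
Final result = 63/4

63/4


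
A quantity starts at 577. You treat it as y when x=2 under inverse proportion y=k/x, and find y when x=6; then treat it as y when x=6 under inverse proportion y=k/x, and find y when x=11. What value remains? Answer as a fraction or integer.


Start with 577.
Step 1: Inverse prop: k = (577)*2; new y = k/6 = 577*2/6 = 577/3
Step 2: Inverse prop: k = (577/3)*6; new y = k/11 = 577/3*6/11 = 1154/11
Final result = 1154/11

1154/11


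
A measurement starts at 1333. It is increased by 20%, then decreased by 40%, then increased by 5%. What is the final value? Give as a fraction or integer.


Start: 1333
Step 1: increase by 20% => multiply by 120/100
  1333 * 120/100 = 7998/5
Step 2: decrease by 40% => multiply by 60/100
  7998/5 * 60/100 = 23994/25
Step 3: increase by 5% => multiply by 105/100
  23994/25 * 105/100 = 251937/250
Final value = 251937/250

251937/250


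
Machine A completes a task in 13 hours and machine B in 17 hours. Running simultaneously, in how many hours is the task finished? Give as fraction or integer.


Rate of A = 1/13 job per hour
Rate of B = 1/17 job per hour
Combined rate = 1/13 + 1/17
Find common denominator: (17 + 13)/(13*17) = 30/221
Combined rate = 30/221 job per hour
Time together = 1 / (30/221) = 221/30 hours

221/30


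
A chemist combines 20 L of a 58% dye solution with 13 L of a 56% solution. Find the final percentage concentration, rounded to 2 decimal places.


Solute in mixture 1 = 58% of 20 L = 20*58/100 = 58/5 L
Solute in mixture 2 = 56% of 13 L = 13*56/100 = 182/25 L
Total solute = 58/5 + 182/25 = 472/25 L
Total volume = 20 + 13 = 33 L
Final concentration = 472/25/33 * 100 = 57.21%

57.21


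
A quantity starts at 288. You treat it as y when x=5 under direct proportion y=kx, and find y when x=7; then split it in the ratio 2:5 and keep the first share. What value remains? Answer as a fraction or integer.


Start with 288.
Step 1: Direct prop: k = (288)/5; new y = k*7 = 288*7/5 = 2016/5
Step 2: Split 2:5, first share = 2016/5 * 2/7 = 576/5
Final result = 576/5

576/5


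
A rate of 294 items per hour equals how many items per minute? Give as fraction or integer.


Converting from per hour to per minute
Rate = 294 items per hour
Divide by 60: 294/60
= 49/10 items per minute

49/10


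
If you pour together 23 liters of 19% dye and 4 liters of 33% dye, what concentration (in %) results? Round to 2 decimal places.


Solute in mixture 1 = 19% of 23 L = 23*19/100 = 437/100 L
Solute in mixture 2 = 33% of 4 L = 4*33/100 = 33/25 L
Total solute = 437/100 + 33/25 = 569/100 L
Total volume = 23 + 4 = 27 L
Final concentration = 569/100/27 * 100 = 21.07%

21.07


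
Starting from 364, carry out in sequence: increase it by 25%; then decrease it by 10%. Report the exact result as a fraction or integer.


Start with 364.
Step 1: Increase by 25%: 364 * 125/100 = 455
Step 2: Decrease by 10%: 455 * 90/100 = 819/2
Final result = 819/2

819/2


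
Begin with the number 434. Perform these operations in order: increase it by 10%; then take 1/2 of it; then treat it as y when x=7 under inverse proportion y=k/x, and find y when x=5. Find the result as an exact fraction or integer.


Start with 434.
Step 1: Increase by 10%: 434 * 110/100 = 2387/5
Step 2: Take 1/2: 2387/5 * 1/2 = 2387/10
Step 3: Inverse prop: k = (2387/10)*7; new y = k/5 = 2387/10*7/5 = 16709/50
Final result = 16709/50

16709/50


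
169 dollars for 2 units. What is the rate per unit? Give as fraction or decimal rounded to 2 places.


Total dollars = 169
Number of units = 2
Unit rate = 169 / 2
= 84.50 dollars per unit

84.50


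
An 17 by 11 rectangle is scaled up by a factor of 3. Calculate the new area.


Original dimensions: 17 x 11
Enlargement factor = 3
New width = 17 * 3 = 51
New height = 11 * 3 = 33
New area = 51 * 33 = 1683

1683


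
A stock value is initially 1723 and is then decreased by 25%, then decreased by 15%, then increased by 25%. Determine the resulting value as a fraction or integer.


Start: 1723
Step 1: decrease by 25% => multiply by 75/100
  1723 * 75/100 = 5169/4
Step 2: decrease by 15% => multiply by 85/100
  5169/4 * 85/100 = 87873/80
Step 3: increase by 25% => multiply by 125/100
  87873/80 * 125/100 = 87873/64
Final value = 87873/64

87873/64


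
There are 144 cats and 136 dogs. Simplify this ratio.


Find GCD(144, 136)
GCD = 8
Divide both by 8: 144/8 = 18, 136/8 = 17
Simplified ratio = 18:17

18:17


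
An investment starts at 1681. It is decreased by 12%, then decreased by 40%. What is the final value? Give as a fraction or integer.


Start: 1681
Step 1: decrease by 12% => multiply by 88/100
  1681 * 88/100 = 36982/25
Step 2: decrease by 40% => multiply by 60/100
  36982/25 * 60/100 = 110946/125
Final value = 110946/125

110946/125


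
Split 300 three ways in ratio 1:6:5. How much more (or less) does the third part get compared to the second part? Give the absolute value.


Total parts = 1 + 6 + 5 = 12
Value per part = 300 / 12 = 25
Shares: 1*25=25, 6*25=150, 5*25=125
Third share = 125, second share = 150
Difference = |125 - 150| = 25

25


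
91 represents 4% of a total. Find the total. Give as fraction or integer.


Given: 91 is 4% of the whole
Set up: 91 = 4/100 * whole
whole = 91 * 100 / 4
whole = 9100 / 4
whole = 2275

2275


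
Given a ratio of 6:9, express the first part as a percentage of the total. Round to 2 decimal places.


Total parts = 6 + 9 = 15
First part fraction = 6/15
Percentage = (6/15) * 100
= 0.4 * 100
= 40.00%

40.00


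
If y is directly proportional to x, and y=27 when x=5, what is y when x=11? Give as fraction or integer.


Direct proportion: y = kx
Find k: k = 27/5 = 27/5
Compute y at x=11: y = 27/5 * 11
y = 297/5

297/5


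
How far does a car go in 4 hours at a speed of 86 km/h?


Using distance = speed * time
Speed = 86 km/h
Time = 4 hours
Distance = 86 * 4
= 344 km

344


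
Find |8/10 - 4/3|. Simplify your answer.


Simplify: 8/10 = 4/5 and 4/3 = 4/3
Find common denominator: LCD = 15
Convert: 12/15 and 20/15
Difference = |12 - 20|/15 = 8/15
Simplified = 8/15

8/15


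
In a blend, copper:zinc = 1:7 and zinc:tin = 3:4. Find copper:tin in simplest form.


Given a:b = 1:7 and b:c = 3:4
Make b consistent. Multiply first ratio by 3: a:b = 3:21
Multiply second ratio by 7: b:c = 21:28
Now b = 21 in both, so a:b:c = 3:21:28
Therefore a:c = 3:28
Simplify by GCD: a:c = 3:28

3:28


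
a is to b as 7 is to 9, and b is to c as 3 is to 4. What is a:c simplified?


Given a:b = 7:9 and b:c = 3:4
Make b consistent. Multiply first ratio by 3: a:b = 21:27
Multiply second ratio by 9: b:c = 27:36
Now b = 27 in both, so a:b:c = 21:27:36
Therefore a:c = 21:36
Simplify by GCD: a:c = 7:12

7:12


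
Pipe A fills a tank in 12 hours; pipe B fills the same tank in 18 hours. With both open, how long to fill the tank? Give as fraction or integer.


Rate of A = 1/12 job per hour
Rate of B = 1/18 job per hour
Combined rate = 1/12 + 1/18
Find common denominator: (18 + 12)/(12*18) = 30/216
Combined rate = 5/36 job per hour
Time together = 1 / (5/36) = 36/5 hours

36/5


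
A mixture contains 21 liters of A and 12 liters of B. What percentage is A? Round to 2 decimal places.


Volume of A = 21 L
Volume of B = 12 L
Total volume = 21 + 12 = 33 L
Percentage of A = (21/33) * 100
= 63.64%

63.64


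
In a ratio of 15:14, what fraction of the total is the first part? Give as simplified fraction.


Total parts = 15 + 14 = 29
First part fraction = 15/29
Simplify: 15/29 = 15/29

15/29


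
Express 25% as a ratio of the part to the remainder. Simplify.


Part = 25%, Remainder = 75%
Ratio = 25:75
GCD(25, 75) = 25
Simplify: 1:3 = 1:3

1:3


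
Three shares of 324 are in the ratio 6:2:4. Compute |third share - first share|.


Total parts = 6 + 2 + 4 = 12
Value per part = 324 / 12 = 27
Shares: 6*27=162, 2*27=54, 4*27=108
Third share = 108, first share = 162
Difference = |108 - 162| = 54

54


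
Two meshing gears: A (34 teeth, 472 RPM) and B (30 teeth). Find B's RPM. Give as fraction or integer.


Gear ratio: teeth_A * RPM_A = teeth_B * RPM_B
34 * 472 = 30 * RPM_B
16048 = 30 * RPM_B
RPM_B = 16048 / 30
RPM_B = 8024/15

8024/15


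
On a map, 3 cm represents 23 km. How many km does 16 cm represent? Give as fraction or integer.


Map scale: 3 cm = 23 km
Measured distance on map = 16 cm
Set up proportion: 16 * 23 / 3
= 368 / 3
= 368/3 km

368/3


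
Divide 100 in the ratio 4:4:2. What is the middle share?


Ratio = 4:4:2
Total parts = 4 + 4 + 2 = 10
Value per part = 100 / 10 = 10
First share = 4 * 10 = 40
Middle share = 4 * 10 = 40
Third share = 2 * 10 = 20

40


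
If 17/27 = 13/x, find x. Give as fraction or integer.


Setting up: 17/27 = 13/x
Cross multiply: 17 * x = 27 * 13
17x = 351
x = 351/17
x = 351/17

351/17


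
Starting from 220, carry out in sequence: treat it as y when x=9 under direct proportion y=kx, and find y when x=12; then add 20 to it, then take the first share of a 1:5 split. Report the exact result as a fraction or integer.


Start with 220.
Step 1: Direct prop: k = (220)/9; new y = k*12 = 220*12/9 = 880/3
Step 2: Add 20: 880/3+20=940/3; split 1:5 first = 940/3*1/6 = 470/9
Final result = 470/9

470/9


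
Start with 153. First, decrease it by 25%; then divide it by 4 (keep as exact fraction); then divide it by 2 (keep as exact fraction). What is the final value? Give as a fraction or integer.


Start with 153.
Step 1: Decrease by 25%: 153 * 75/100 = 459/4
Step 2: Divide by 4: 459/4 / 4 = 459/16
Step 3: Divide by 2: 459/16 / 2 = 459/32
Final result = 459/32

459/32


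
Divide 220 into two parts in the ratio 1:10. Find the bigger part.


Total parts = 1 + 10 = 11
Value per part = 220 / 11 = 20
First share = 1 * 20 = 20
Second share = 10 * 20 = 200
Larger share = 200

200


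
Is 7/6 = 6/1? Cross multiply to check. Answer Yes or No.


Cross multiply to check 7/6 = 6/1
Left cross product: 7 * 1 = 7
Right cross product: 6 * 6 = 36
7 != 36
Not equal, so proportions differ => No

No


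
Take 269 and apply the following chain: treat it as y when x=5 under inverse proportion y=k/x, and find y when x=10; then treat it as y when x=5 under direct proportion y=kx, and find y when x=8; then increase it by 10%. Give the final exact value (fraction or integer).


Start with 269.
Step 1: Inverse prop: k = (269)*5; new y = k/10 = 269*5/10 = 269/2
Step 2: Direct prop: k = (269/2)/5; new y = k*8 = 269/2*8/5 = 1076/5
Step 3: Increase by 10%: 1076/5 * 110/100 = 5918/25
Final result = 5918/25

5918/25


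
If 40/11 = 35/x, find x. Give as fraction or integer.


Setting up: 40/11 = 35/x
Cross multiply: 40 * x = 11 * 35
40x = 385
x = 385/40
x = 77/8

77/8


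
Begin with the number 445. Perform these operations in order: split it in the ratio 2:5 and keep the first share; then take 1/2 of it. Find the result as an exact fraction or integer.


Start with 445.
Step 1: Split 2:5, first share = 445 * 2/7 = 890/7
Step 2: Take 1/2: 890/7 * 1/2 = 445/7
Final result = 445/7

445/7


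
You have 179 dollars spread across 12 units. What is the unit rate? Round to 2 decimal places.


Total dollars = 179
Number of units = 12
Unit rate = 179 / 12
= 14.92 dollars per unit

14.92


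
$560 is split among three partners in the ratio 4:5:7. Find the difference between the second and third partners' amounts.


Total parts = 4 + 5 + 7 = 16
Value per part = 560 / 16 = 35
Shares: 4*35=140, 5*35=175, 7*35=245
Second share = 175, third share = 245
Difference = |175 - 245| = 70

70


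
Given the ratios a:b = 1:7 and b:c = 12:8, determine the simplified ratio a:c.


Given a:b = 1:7 and b:c = 12:8
Make b consistent. Multiply first ratio by 12: a:b = 12:84
Multiply second ratio by 7: b:c = 84:56
Now b = 84 in both, so a:b:c = 12:84:56
Therefore a:c = 12:56
Simplify by GCD: a:c = 3:14

3:14


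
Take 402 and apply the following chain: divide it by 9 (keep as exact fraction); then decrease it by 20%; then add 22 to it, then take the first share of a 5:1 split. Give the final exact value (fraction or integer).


Start with 402.
Step 1: Divide by 9: 402 / 9 = 134/3
Step 2: Decrease by 20%: 134/3 * 80/100 = 536/15
Step 3: Add 22: 536/15+22=866/15; split 5:1 first = 866/15*5/6 = 433/9
Final result = 433/9

433/9


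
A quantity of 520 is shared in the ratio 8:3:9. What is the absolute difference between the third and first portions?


Total parts = 8 + 3 + 9 = 20
Value per part = 520 / 20 = 26
Shares: 8*26=208, 3*26=78, 9*26=234
Third share = 234, first share = 208
Difference = |234 - 208| = 26

26


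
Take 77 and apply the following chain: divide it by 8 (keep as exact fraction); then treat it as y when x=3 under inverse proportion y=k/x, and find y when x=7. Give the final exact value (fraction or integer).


Start with 77.
Step 1: Divide by 8: 77 / 8 = 77/8
Step 2: Inverse prop: k = (77/8)*3; new y = k/7 = 77/8*3/7 = 33/8
Final result = 33/8

33/8


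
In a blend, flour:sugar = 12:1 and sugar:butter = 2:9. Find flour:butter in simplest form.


Given a:b = 12:1 and b:c = 2:9
Make b consistent. Multiply first ratio by 2: a:b = 24:2
Multiply second ratio by 1: b:c = 2:9
Now b = 2 in both, so a:b:c = 24:2:9
Therefore a:c = 24:9
Simplify by GCD: a:c = 8:3

8:3


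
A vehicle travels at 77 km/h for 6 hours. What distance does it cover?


Using distance = speed * time
Speed = 77 km/h
Time = 6 hours
Distance = 77 * 6
= 462 km

462


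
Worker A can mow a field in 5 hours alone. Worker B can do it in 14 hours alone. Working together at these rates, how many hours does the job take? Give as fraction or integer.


Rate of A = 1/5 job per hour
Rate of B = 1/14 job per hour
Combined rate = 1/5 + 1/14
Find common denominator: (14 + 5)/(5*14) = 19/70
Combined rate = 19/70 job per hour
Time together = 1 / (19/70) = 70/19 hours

70/19


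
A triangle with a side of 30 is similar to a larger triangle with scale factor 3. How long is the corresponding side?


Similar triangles have proportional sides
Scale factor = 3
Smaller side = 30
Corresponding larger side = 30 * 3
= 90

90


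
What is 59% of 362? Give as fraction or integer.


Compute 59% of 362
Convert percentage: 59% = 59/100
Multiply: 362 * 59/100
= 21358/100
= 10679/50

10679/50


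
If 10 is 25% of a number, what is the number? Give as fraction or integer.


Given: 10 is 25% of the whole
Set up: 10 = 25/100 * whole
whole = 10 * 100 / 25
whole = 1000 / 25
whole = 40

40


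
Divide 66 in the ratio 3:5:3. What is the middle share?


Ratio = 3:5:3
Total parts = 3 + 5 + 3 = 11
Value per part = 66 / 11 = 6
First share = 3 * 6 = 18
Middle share = 5 * 6 = 30
Third share = 3 * 6 = 18

30


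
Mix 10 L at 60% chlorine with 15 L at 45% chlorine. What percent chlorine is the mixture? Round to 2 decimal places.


Solute in mixture 1 = 60% of 10 L = 10*60/100 = 6 L
Solute in mixture 2 = 45% of 15 L = 15*45/100 = 27/4 L
Total solute = 6 + 27/4 = 51/4 L
Total volume = 10 + 15 = 25 L
Final concentration = 51/4/25 * 100 = 51.00%

51.00


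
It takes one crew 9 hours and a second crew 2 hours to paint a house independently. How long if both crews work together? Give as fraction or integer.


Rate of A = 1/9 job per hour
Rate of B = 1/2 job per hour
Combined rate = 1/9 + 1/2
Find common denominator: (2 + 9)/(9*2) = 11/18
Combined rate = 11/18 job per hour
Time together = 1 / (11/18) = 18/11 hours

18/11


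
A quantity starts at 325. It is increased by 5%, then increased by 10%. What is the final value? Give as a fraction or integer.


Start: 325
Step 1: increase by 5% => multiply by 105/100
  325 * 105/100 = 1365/4
Step 2: increase by 10% => multiply by 110/100
  1365/4 * 110/100 = 3003/8
Final value = 3003/8

3003/8


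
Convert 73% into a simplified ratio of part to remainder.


Part = 73%, Remainder = 27%
Ratio = 73:27
GCD(73, 27) = 1
Simplify: 73:27 = 73:27

73:27


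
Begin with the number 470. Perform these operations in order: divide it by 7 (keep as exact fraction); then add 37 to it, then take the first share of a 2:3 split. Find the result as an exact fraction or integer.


Start with 470.
Step 1: Divide by 7: 470 / 7 = 470/7
Step 2: Add 37: 470/7+37=729/7; split 2:3 first = 729/7*2/5 = 1458/35
Final result = 1458/35

1458/35


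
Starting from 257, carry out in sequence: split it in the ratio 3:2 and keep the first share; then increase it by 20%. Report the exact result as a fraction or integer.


Start with 257.
Step 1: Split 3:2, first share = 257 * 3/5 = 771/5
Step 2: Increase by 20%: 771/5 * 120/100 = 4626/25
Final result = 4626/25

4626/25


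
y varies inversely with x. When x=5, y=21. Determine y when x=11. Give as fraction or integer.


Inverse proportion: y = k/x
Find k: k = 5 * 21 = 105
Compute y at x=11: y = 105/11
y = 105/11

105/11


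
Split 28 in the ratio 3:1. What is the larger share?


Total parts = 3 + 1 = 4
Value per part = 28 / 4 = 7
First share = 3 * 7 = 21
Second share = 1 * 7 = 7
Larger share = 21

21


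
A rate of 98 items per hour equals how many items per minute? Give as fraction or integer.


Converting from per hour to per minute
Rate = 98 items per hour
Divide by 60: 98/60
= 49/30 items per minute

49/30


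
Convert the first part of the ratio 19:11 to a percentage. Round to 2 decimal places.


Total parts = 19 + 11 = 30
First part fraction = 19/30
Percentage = (19/30) * 100
= 0.633333 * 100
= 63.33%

63.33


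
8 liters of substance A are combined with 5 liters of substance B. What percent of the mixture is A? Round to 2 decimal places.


Volume of A = 8 L
Volume of B = 5 L
Total volume = 8 + 5 = 13 L
Percentage of A = (8/13) * 100
= 61.54%

61.54


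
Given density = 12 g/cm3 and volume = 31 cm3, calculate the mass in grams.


Using mass = density * volume
Density = 12 g/cm3
Volume = 31 cm3
Mass = 12 * 31
= 372 g

372


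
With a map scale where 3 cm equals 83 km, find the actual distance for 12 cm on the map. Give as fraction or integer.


Map scale: 3 cm = 83 km
Measured distance on map = 12 cm
Set up proportion: 12 * 83 / 3
= 996 / 3
= 332 km

332


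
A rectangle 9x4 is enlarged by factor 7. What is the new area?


Original dimensions: 9 x 4
Enlargement factor = 7
New width = 9 * 7 = 63
New height = 4 * 7 = 28
New area = 63 * 28 = 1764

1764


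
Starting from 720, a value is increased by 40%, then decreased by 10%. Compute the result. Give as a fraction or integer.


Start: 720
Step 1: increase by 40% => multiply by 140/100
  720 * 140/100 = 1008
Step 2: decrease by 10% => multiply by 90/100
  1008 * 90/100 = 4536/5
Final value = 4536/5

4536/5


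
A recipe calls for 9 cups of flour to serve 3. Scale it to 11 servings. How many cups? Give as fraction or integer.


Original: 9 cups for 3 servings
Target servings = 11
Scaling factor = 11/3
New amount = 9 * 11/3
= 99/3
= 33 cups

33


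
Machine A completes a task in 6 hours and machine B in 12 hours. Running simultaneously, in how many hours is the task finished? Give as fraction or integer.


Rate of A = 1/6 job per hour
Rate of B = 1/12 job per hour
Combined rate = 1/6 + 1/12
Find common denominator: (12 + 6)/(6*12) = 18/72
Combined rate = 1/4 job per hour
Time together = 1 / (1/4) = 4 hours

4


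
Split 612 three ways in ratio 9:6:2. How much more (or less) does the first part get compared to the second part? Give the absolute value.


Total parts = 9 + 6 + 2 = 17
Value per part = 612 / 17 = 36
Shares: 9*36=324, 6*36=216, 2*36=72
First share = 324, second share = 216
Difference = |324 - 216| = 108

108


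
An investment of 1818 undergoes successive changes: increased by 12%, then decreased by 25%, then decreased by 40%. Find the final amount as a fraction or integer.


Start: 1818
Step 1: increase by 12% => multiply by 112/100
  1818 * 112/100 = 50904/25
Step 2: decrease by 25% => multiply by 75/100
  50904/25 * 75/100 = 38178/25
Step 3: decrease by 40% => multiply by 60/100
  38178/25 * 60/100 = 114534/125
Final value = 114534/125

114534/125


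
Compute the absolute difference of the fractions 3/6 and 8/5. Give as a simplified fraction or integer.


Simplify: 3/6 = 1/2 and 8/5 = 8/5
Find common denominator: LCD = 10
Convert: 5/10 and 16/10
Difference = |5 - 16|/10 = 11/10
Simplified = 11/10

11/10


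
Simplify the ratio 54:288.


Find GCD(54, 288)
GCD = 18
Divide both by 18: 54/18 = 3, 288/18 = 16
Simplified ratio = 3:16

3:16


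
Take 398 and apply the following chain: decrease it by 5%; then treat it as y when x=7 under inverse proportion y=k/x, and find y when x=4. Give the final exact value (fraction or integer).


Start with 398.
Step 1: Decrease by 5%: 398 * 95/100 = 3781/10
Step 2: Inverse prop: k = (3781/10)*7; new y = k/4 = 3781/10*7/4 = 26467/40
Final result = 26467/40

26467/40


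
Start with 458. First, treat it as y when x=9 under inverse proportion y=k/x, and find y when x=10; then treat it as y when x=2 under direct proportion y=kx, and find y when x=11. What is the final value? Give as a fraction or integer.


Start with 458.
Step 1: Inverse prop: k = (458)*9; new y = k/10 = 458*9/10 = 2061/5
Step 2: Direct prop: k = (2061/5)/2; new y = k*11 = 2061/5*11/2 = 22671/10
Final result = 22671/10

22671/10


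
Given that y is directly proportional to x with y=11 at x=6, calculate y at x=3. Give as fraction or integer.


Direct proportion: y = kx
Find k: k = 11/6 = 11/6
Compute y at x=3: y = 11/6 * 3
y = 11/2

11/2


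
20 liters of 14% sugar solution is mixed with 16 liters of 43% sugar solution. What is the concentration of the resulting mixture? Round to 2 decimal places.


Solute in mixture 1 = 14% of 20 L = 20*14/100 = 14/5 L
Solute in mixture 2 = 43% of 16 L = 16*43/100 = 172/25 L
Total solute = 14/5 + 172/25 = 242/25 L
Total volume = 20 + 16 = 36 L
Final concentration = 242/25/36 * 100 = 26.89%

26.89


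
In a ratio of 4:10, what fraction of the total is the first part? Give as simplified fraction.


Total parts = 4 + 10 = 14
First part fraction = 4/14
Simplify: 4/14 = 2/7

2/7


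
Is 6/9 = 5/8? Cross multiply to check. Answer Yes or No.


Cross multiply to check 6/9 = 5/8
Left cross product: 6 * 8 = 48
Right cross product: 9 * 5 = 45
48 != 45
Not equal, so proportions differ => No

No


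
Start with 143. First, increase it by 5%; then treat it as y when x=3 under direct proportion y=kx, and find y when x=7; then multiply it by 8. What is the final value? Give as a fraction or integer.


Start with 143.
Step 1: Increase by 5%: 143 * 105/100 = 3003/20
Step 2: Direct prop: k = (3003/20)/3; new y = k*7 = 3003/20*7/3 = 7007/20
Step 3: Multiply by 8: 7007/20 * 8 = 14014/5
Final result = 14014/5

14014/5


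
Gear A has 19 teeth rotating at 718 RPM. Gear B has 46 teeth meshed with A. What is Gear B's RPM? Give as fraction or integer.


Gear ratio: teeth_A * RPM_A = teeth_B * RPM_B
19 * 718 = 46 * RPM_B
13642 = 46 * RPM_B
RPM_B = 13642 / 46
RPM_B = 6821/23

6821/23


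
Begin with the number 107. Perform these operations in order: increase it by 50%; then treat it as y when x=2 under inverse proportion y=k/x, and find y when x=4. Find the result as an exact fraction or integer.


Start with 107.
Step 1: Increase by 50%: 107 * 150/100 = 321/2
Step 2: Inverse prop: k = (321/2)*2; new y = k/4 = 321/2*2/4 = 321/4
Final result = 321/4

321/4


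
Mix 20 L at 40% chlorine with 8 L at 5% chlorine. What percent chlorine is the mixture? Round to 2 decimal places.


Solute in mixture 1 = 40% of 20 L = 20*40/100 = 8 L
Solute in mixture 2 = 5% of 8 L = 8*5/100 = 2/5 L
Total solute = 8 + 2/5 = 42/5 L
Total volume = 20 + 8 = 28 L
Final concentration = 42/5/28 * 100 = 30.00%

30.00


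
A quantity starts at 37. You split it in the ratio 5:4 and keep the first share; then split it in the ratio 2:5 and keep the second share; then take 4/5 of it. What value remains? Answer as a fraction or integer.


Start with 37.
Step 1: Split 5:4, first share = 37 * 5/9 = 185/9
Step 2: Split 2:5, second share = 185/9 * 5/7 = 925/63
Step 3: Take 4/5: 925/63 * 4/5 = 740/63
Final result = 740/63

740/63


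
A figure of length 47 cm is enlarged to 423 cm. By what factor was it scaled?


Original length = 47 cm
Scaled length = 423 cm
Scale factor = 423 / 47
= 9

9


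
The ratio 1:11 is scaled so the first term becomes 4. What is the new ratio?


Original ratio: 1:11
First term target: 4
Scale factor = 4 / 1 = 4
Multiply second term: 11 * 4 = 44
Equivalent ratio = 4:44

4:44


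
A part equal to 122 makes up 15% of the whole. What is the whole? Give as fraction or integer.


Given: 122 is 15% of the whole
Set up: 122 = 15/100 * whole
whole = 122 * 100 / 15
whole = 12200 / 15
whole = 2440/3

2440/3


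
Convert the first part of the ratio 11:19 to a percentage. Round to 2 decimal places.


Total parts = 11 + 19 = 30
First part fraction = 11/30
Percentage = (11/30) * 100
= 0.366667 * 100
= 36.67%

36.67


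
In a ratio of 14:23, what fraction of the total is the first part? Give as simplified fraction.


Total parts = 14 + 23 = 37
First part fraction = 14/37
Simplify: 14/37 = 14/37

14/37


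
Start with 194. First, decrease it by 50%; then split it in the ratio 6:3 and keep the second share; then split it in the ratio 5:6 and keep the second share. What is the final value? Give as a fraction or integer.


Start with 194.
Step 1: Decrease by 50%: 194 * 50/100 = 97
Step 2: Split 6:3, second share = 97 * 3/9 = 97/3
Step 3: Split 5:6, second share = 97/3 * 6/11 = 194/11
Final result = 194/11

194/11


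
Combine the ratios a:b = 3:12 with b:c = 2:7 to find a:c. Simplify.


Given a:b = 3:12 and b:c = 2:7
Make b consistent. Multiply first ratio by 2: a:b = 6:24
Multiply second ratio by 12: b:c = 24:84
Now b = 24 in both, so a:b:c = 6:24:84
Therefore a:c = 6:84
Simplify by GCD: a:c = 1:14

1:14


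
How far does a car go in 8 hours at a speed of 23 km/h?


Using distance = speed * time
Speed = 23 km/h
Time = 8 hours
Distance = 23 * 8
= 184 km

184


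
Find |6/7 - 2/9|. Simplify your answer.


Simplify: 6/7 = 6/7 and 2/9 = 2/9
Find common denominator: LCD = 63
Convert: 54/63 and 14/63
Difference = |54 - 14|/63 = 40/63
Simplified = 40/63

40/63


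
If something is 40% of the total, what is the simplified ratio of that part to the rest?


Part = 40%, Remainder = 60%
Ratio = 40:60
GCD(40, 60) = 20
Simplify: 2:3 = 2:3

2:3


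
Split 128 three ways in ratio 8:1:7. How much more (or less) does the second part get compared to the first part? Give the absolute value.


Total parts = 8 + 1 + 7 = 16
Value per part = 128 / 16 = 8
Shares: 8*8=64, 1*8=8, 7*8=56
Second share = 8, first share = 64
Difference = |8 - 64| = 56

56


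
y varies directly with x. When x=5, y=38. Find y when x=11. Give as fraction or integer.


Direct proportion: y = kx
Find k: k = 38/5 = 38/5
Compute y at x=11: y = 38/5 * 11
y = 418/5

418/5


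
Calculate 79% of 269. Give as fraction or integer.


Compute 79% of 269
Convert percentage: 79% = 79/100
Multiply: 269 * 79/100
= 21251/100
= 21251/100

21251/100


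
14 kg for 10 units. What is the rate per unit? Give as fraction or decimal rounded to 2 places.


Total kg = 14
Number of units = 10
Unit rate = 14 / 10
= 1.40 kg per unit

1.40


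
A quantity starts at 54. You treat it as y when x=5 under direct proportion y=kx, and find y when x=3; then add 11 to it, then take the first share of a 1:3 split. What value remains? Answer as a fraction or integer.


Start with 54.
Step 1: Direct prop: k = (54)/5; new y = k*3 = 54*3/5 = 162/5
Step 2: Add 11: 162/5+11=217/5; split 1:3 first = 217/5*1/4 = 217/20
Final result = 217/20

217/20


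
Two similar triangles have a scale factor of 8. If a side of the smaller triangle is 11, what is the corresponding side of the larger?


Similar triangles have proportional sides
Scale factor = 8
Smaller side = 11
Corresponding larger side = 11 * 8
= 88

88


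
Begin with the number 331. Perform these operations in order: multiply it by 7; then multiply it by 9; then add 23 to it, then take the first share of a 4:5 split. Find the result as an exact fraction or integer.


Start with 331.
Step 1: Multiply by 7: 331 * 7 = 2317
Step 2: Multiply by 9: 2317 * 9 = 20853
Step 3: Add 23: 20853+23=20876; split 4:5 first = 20876*4/9 = 83504/9
Final result = 83504/9

83504/9


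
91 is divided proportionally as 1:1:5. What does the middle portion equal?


Ratio = 1:1:5
Total parts = 1 + 1 + 5 = 7
Value per part = 91 / 7 = 13
First share = 1 * 13 = 13
Middle share = 1 * 13 = 13
Third share = 5 * 13 = 65

13


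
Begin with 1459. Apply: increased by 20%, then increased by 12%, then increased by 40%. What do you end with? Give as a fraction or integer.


Start: 1459
Step 1: increase by 20% => multiply by 120/100
  1459 * 120/100 = 8754/5
Step 2: increase by 12% => multiply by 112/100
  8754/5 * 112/100 = 245112/125
Step 3: increase by 40% => multiply by 140/100
  245112/125 * 140/100 = 1715784/625
Final value = 1715784/625

1715784/625


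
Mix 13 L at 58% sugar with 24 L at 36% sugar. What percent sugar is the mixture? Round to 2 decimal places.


Solute in mixture 1 = 58% of 13 L = 13*58/100 = 377/50 L
Solute in mixture 2 = 36% of 24 L = 24*36/100 = 216/25 L
Total solute = 377/50 + 216/25 = 809/50 L
Total volume = 13 + 24 = 37 L
Final concentration = 809/50/37 * 100 = 43.73%

43.73


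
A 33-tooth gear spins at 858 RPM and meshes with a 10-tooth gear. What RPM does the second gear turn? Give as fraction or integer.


Gear ratio: teeth_A * RPM_A = teeth_B * RPM_B
33 * 858 = 10 * RPM_B
28314 = 10 * RPM_B
RPM_B = 28314 / 10
RPM_B = 14157/5

14157/5


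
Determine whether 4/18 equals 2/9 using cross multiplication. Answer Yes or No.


Cross multiply to check 4/18 = 2/9
Left cross product: 4 * 9 = 36
Right cross product: 18 * 2 = 36
36 = 36
Equal, so proportions match => Yes

Yes


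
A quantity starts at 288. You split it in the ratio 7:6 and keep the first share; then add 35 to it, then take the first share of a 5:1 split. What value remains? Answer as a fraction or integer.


Start with 288.
Step 1: Split 7:6, first share = 288 * 7/13 = 2016/13
Step 2: Add 35: 2016/13+35=2471/13; split 5:1 first = 2471/13*5/6 = 12355/78
Final result = 12355/78

12355/78


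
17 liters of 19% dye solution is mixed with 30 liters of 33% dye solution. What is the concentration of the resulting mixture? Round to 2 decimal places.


Solute in mixture 1 = 19% of 17 L = 17*19/100 = 323/100 L
Solute in mixture 2 = 33% of 30 L = 30*33/100 = 99/10 L
Total solute = 323/100 + 99/10 = 1313/100 L
Total volume = 17 + 30 = 47 L
Final concentration = 1313/100/47 * 100 = 27.94%

27.94


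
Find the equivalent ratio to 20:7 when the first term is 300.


Original ratio: 20:7
First term target: 300
Scale factor = 300 / 20 = 15
Multiply second term: 7 * 15 = 105
Equivalent ratio = 300:105

300:105


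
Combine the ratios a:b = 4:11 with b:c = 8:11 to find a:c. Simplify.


Given a:b = 4:11 and b:c = 8:11
Make b consistent. Multiply first ratio by 8: a:b = 32:88
Multiply second ratio by 11: b:c = 88:121
Now b = 88 in both, so a:b:c = 32:88:121
Therefore a:c = 32:121
Simplify by GCD: a:c = 32:121

32:121


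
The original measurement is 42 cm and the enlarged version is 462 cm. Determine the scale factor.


Original length = 42 cm
Scaled length = 462 cm
Scale factor = 462 / 42
= 11

11


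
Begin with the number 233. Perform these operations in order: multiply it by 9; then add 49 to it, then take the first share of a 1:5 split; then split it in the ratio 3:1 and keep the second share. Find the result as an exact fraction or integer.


Start with 233.
Step 1: Multiply by 9: 233 * 9 = 2097
Step 2: Add 49: 2097+49=2146; split 1:5 first = 2146*1/6 = 1073/3
Step 3: Split 3:1, second share = 1073/3 * 1/4 = 1073/12
Final result = 1073/12

1073/12


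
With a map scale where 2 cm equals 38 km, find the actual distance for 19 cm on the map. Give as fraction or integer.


Map scale: 2 cm = 38 km
Measured distance on map = 19 cm
Set up proportion: 19 * 38 / 2
= 722 / 2
= 361 km

361


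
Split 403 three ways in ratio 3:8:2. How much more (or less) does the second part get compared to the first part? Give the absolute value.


Total parts = 3 + 8 + 2 = 13
Value per part = 403 / 13 = 31
Shares: 3*31=93, 8*31=248, 2*31=62
Second share = 248, first share = 93
Difference = |248 - 93| = 155

155


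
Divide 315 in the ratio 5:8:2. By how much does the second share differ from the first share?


Total parts = 5 + 8 + 2 = 15
Value per part = 315 / 15 = 21
Shares: 5*21=105, 8*21=168, 2*21=42
Second share = 168, first share = 105
Difference = |168 - 105| = 63

63


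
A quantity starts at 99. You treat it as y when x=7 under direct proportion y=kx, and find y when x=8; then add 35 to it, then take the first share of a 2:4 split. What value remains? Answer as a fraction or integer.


Start with 99.
Step 1: Direct prop: k = (99)/7; new y = k*8 = 99*8/7 = 792/7
Step 2: Add 35: 792/7+35=1037/7; split 2:4 first = 1037/7*2/6 = 1037/21
Final result = 1037/21

1037/21


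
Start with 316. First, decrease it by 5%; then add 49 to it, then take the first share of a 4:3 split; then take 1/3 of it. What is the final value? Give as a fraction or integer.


Start with 316.
Step 1: Decrease by 5%: 316 * 95/100 = 1501/5
Step 2: Add 49: 1501/5+49=1746/5; split 4:3 first = 1746/5*4/7 = 6984/35
Step 3: Take 1/3: 6984/35 * 1/3 = 2328/35
Final result = 2328/35

2328/35


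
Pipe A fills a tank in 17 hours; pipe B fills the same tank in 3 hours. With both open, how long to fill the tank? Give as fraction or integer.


Rate of A = 1/17 job per hour
Rate of B = 1/3 job per hour
Combined rate = 1/17 + 1/3
Find common denominator: (3 + 17)/(17*3) = 20/51
Combined rate = 20/51 job per hour
Time together = 1 / (20/51) = 51/20 hours

51/20


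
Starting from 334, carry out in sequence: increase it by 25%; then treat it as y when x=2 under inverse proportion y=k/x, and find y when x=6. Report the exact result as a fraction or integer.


Start with 334.
Step 1: Increase by 25%: 334 * 125/100 = 835/2
Step 2: Inverse prop: k = (835/2)*2; new y = k/6 = 835/2*2/6 = 835/6
Final result = 835/6

835/6


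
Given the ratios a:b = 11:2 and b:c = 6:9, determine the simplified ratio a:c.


Given a:b = 11:2 and b:c = 6:9
Make b consistent. Multiply first ratio by 6: a:b = 66:12
Multiply second ratio by 2: b:c = 12:18
Now b = 12 in both, so a:b:c = 66:12:18
Therefore a:c = 66:18
Simplify by GCD: a:c = 11:3

11:3


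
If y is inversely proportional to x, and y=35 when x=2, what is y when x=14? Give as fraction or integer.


Inverse proportion: y = k/x
Find k: k = 2 * 35 = 70
Compute y at x=14: y = 70/14
y = 5

5


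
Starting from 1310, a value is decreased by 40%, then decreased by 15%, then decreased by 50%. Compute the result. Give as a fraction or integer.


Start: 1310
Step 1: decrease by 40% => multiply by 60/100
  1310 * 60/100 = 786
Step 2: decrease by 15% => multiply by 85/100
  786 * 85/100 = 6681/10
Step 3: decrease by 50% => multiply by 50/100
  6681/10 * 50/100 = 6681/20
Final value = 6681/20

6681/20


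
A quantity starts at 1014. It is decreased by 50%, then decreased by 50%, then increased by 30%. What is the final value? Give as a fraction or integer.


Start: 1014
Step 1: decrease by 50% => multiply by 50/100
  1014 * 50/100 = 507
Step 2: decrease by 50% => multiply by 50/100
  507 * 50/100 = 507/2
Step 3: increase by 30% => multiply by 130/100
  507/2 * 130/100 = 6591/20
Final value = 6591/20

6591/20


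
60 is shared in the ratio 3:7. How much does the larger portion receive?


Total parts = 3 + 7 = 10
Value per part = 60 / 10 = 6
First share = 3 * 6 = 18
Second share = 7 * 6 = 42
Larger share = 42

42


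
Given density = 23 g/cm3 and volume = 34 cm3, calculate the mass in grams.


Using mass = density * volume
Density = 23 g/cm3
Volume = 34 cm3
Mass = 23 * 34
= 782 g

782


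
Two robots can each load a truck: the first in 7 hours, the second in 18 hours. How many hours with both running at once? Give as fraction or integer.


Rate of A = 1/7 job per hour
Rate of B = 1/18 job per hour
Combined rate = 1/7 + 1/18
Find common denominator: (18 + 7)/(7*18) = 25/126
Combined rate = 25/126 job per hour
Time together = 1 / (25/126) = 126/25 hours

126/25


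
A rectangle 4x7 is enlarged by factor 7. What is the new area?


Original dimensions: 4 x 7
Enlargement factor = 7
New width = 4 * 7 = 28
New height = 7 * 7 = 49
New area = 28 * 49 = 1372

1372


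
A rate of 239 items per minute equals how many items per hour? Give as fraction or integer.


Converting from per minute to per hour
Rate = 239 items per minute
Multiply by 60: 239 * 60
= 14340 items per hour

14340


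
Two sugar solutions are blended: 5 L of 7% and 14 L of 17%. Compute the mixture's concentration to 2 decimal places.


Solute in mixture 1 = 7% of 5 L = 5*7/100 = 7/20 L
Solute in mixture 2 = 17% of 14 L = 14*17/100 = 119/50 L
Total solute = 7/20 + 119/50 = 273/100 L
Total volume = 5 + 14 = 19 L
Final concentration = 273/100/19 * 100 = 14.37%

14.37


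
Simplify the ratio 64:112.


Find GCD(64, 112)
GCD = 16
Divide both by 16: 64/16 = 4, 112/16 = 7
Simplified ratio = 4:7

4:7


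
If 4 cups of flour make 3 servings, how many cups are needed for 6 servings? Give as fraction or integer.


Original: 4 cups for 3 servings
Target servings = 6
Scaling factor = 6/3
New amount = 4 * 6/3
= 24/3
= 8 cups

8


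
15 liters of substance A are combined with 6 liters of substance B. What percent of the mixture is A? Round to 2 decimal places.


Volume of A = 15 L
Volume of B = 6 L
Total volume = 15 + 6 = 21 L
Percentage of A = (15/21) * 100
= 71.43%

71.43
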